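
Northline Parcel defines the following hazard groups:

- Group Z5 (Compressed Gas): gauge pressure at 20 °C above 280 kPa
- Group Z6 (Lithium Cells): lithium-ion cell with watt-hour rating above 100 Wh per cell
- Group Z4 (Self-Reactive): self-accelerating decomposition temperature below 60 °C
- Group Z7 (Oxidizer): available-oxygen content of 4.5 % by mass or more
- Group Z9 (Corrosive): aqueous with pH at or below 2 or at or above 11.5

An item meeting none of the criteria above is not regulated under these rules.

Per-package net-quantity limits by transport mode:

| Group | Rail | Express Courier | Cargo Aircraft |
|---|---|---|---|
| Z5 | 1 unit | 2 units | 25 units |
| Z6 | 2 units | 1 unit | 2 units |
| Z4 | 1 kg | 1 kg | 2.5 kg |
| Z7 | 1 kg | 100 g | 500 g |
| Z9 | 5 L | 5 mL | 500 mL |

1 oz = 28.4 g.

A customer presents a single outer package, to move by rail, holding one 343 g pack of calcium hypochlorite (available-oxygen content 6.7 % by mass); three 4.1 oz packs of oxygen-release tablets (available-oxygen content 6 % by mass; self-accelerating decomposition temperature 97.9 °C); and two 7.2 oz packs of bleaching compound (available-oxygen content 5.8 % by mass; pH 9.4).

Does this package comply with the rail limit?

No

Calcium hypochlorite: available-oxygen content 6.7 % by mass ≥ 4.5 % by mass → Group Z7 (Oxidizer).
Oxygen-release tablets: available-oxygen content 6 % by mass ≥ 4.5 % by mass → Group Z7 (Oxidizer).
Available-oxygen content 5.8 % by mass meets the Group Z7 criterion (Oxidizer), so the bleaching compound is Group Z7.
Total Group Z7: 343 g + (three 4.1 oz packs = 349.32 g) + (two 7.2 oz packs = 408.96 g) = 1101.28 g.
That exceeds the Group Z7 rail limit of 1 kg.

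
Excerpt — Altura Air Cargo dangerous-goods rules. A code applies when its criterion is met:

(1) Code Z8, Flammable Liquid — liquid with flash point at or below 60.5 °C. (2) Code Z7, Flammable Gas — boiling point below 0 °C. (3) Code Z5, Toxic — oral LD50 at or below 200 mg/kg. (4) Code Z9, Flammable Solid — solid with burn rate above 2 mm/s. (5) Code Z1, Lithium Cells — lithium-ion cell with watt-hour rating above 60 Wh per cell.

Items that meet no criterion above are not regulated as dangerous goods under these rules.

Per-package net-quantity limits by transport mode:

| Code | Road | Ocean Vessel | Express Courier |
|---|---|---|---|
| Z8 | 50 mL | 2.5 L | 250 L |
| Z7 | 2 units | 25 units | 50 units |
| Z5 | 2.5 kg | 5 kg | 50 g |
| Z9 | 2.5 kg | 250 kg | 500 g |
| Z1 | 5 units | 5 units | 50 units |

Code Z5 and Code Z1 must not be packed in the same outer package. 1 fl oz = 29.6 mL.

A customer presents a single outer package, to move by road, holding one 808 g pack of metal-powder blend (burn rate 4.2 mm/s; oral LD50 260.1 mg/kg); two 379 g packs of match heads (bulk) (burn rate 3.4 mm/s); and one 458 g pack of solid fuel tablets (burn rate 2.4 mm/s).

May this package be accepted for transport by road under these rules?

Yes

The metal-powder blend has burn rate 4.2 mm/s, which is > 2 mm/s, so it is Code Z9 (Flammable Solid).
Burn rate 3.4 mm/s meets the Code Z9 criterion (Flammable Solid), so the match heads (bulk) are Code Z9.
The solid fuel tablets have burn rate 2.4 mm/s, which is > 2 mm/s, so they are Code Z9 (Flammable Solid).
Total Code Z9: 808 g + (two 379 g packs = 758 g) + 458 g = 2.024 kg.
That is within the Code Z9 road limit of 2.5 kg.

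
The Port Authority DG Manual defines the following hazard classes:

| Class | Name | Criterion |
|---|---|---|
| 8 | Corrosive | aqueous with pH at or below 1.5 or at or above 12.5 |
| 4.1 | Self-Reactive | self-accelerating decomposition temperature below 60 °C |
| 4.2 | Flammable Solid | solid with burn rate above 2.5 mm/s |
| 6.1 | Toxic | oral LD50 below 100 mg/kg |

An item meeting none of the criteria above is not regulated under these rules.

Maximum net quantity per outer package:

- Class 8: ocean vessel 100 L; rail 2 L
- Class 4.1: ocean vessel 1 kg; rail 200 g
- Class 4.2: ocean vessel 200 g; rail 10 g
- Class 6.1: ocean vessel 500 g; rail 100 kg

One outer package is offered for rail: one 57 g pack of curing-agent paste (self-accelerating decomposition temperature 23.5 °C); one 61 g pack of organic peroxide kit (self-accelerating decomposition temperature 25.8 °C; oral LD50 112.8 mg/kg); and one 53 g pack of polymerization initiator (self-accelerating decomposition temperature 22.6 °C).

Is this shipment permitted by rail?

Self-accelerating decomposition temperature 23.5 °C meets the Class 4.1 criterion (Self-Reactive), so the curing-agent paste is Class 4.1.
Organic peroxide kit: self-accelerating decomposition temperature 25.8 °C < 60 °C → Class 4.1 (Self-Reactive).
With self-accelerating decomposition temperature 22.6 °C (< 60 °C), the polymerization initiator falls in Class 4.1.
Class 4.1 net quantity: 57 g + 61 g + 53 g = 171 g.
171 g is within the rail limit of 200 g for Class 4.1.

Yes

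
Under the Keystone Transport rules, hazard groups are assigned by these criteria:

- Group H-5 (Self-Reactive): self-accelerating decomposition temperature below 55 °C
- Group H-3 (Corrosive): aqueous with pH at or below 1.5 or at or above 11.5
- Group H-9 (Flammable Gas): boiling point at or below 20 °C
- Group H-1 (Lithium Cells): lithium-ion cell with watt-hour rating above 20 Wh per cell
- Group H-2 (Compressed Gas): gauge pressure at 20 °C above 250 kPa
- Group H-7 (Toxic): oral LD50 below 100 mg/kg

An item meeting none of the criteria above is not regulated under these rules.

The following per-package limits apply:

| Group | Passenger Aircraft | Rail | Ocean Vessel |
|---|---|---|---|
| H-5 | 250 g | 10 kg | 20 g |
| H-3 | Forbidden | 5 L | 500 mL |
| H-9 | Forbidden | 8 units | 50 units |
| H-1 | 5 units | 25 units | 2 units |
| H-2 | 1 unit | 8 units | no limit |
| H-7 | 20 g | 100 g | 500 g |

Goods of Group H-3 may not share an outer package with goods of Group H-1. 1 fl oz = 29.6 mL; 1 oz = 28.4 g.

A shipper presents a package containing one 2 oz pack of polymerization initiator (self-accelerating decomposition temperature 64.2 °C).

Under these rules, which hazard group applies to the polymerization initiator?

self-accelerating decomposition temperature 64.2 °C is not below 55 °C, so Group H-5 does not apply.
No criterion is met, so the item is not regulated.

Not regulated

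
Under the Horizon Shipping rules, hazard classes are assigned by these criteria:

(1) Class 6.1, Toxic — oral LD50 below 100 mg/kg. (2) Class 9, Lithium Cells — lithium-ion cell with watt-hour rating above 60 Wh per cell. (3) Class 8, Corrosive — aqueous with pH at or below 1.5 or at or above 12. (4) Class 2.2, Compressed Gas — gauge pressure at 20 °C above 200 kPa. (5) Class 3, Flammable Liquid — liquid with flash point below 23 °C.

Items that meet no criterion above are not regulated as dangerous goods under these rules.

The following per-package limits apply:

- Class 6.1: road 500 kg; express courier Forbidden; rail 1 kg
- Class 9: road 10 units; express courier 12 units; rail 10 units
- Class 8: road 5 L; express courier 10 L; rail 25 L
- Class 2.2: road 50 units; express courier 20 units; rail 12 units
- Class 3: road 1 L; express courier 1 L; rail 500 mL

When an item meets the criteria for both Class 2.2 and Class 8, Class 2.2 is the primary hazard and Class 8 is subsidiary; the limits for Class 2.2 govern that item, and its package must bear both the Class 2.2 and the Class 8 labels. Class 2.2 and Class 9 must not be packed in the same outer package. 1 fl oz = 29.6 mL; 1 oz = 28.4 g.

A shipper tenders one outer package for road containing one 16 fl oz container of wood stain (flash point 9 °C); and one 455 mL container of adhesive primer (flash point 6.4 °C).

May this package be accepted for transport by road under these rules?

Yes

The wood stain has flash point 9 °C, which is < 23 °C, so it is Class 3 (Flammable Liquid).
Adhesive primer: flash point 6.4 °C < 23 °C → Class 3 (Flammable Liquid).
Total Class 3: (one 16 fl oz container = 473.6 mL) + 455 mL = 928.6 mL.
That is within the Class 3 road limit of 1 L.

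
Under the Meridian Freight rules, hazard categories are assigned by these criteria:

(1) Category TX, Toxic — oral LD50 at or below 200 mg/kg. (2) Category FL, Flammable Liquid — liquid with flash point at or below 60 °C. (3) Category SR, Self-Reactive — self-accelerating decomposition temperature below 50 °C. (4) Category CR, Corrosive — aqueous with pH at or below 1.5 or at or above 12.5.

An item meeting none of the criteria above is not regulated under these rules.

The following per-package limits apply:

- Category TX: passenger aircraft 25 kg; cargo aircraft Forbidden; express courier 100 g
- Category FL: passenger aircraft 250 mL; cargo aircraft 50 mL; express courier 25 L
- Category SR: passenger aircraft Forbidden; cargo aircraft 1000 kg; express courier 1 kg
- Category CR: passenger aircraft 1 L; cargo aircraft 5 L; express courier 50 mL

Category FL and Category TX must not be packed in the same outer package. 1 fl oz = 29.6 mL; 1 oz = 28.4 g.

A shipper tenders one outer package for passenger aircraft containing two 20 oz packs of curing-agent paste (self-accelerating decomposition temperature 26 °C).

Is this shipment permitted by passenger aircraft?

Curing-agent paste: self-accelerating decomposition temperature 26 °C < 50 °C → Category SR (Self-Reactive).
Category SR quantity: two 20 oz packs = 1.136 kg.
By passenger aircraft, Category SR is Forbidden regardless of quantity.

No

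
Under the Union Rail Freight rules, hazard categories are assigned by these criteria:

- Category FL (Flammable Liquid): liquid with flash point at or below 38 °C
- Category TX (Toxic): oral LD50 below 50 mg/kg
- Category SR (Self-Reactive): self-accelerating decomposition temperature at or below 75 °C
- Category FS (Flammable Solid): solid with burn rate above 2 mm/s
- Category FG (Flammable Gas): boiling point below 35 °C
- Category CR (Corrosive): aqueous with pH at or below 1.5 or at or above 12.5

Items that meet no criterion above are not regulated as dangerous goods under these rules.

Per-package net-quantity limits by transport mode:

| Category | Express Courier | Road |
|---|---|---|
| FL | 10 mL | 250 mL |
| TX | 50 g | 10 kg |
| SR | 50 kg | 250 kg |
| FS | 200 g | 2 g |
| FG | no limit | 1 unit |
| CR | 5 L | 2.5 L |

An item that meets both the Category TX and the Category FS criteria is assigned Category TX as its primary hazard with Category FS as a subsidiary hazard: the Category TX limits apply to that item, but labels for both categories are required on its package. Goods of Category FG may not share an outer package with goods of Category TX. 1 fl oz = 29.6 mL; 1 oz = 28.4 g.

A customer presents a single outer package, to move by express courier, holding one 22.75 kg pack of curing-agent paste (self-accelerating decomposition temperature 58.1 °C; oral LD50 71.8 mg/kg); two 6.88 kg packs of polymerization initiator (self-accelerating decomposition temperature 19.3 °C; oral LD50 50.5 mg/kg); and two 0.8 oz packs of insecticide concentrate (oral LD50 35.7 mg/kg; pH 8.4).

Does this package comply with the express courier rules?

The curing-agent paste has self-accelerating decomposition temperature 58.1 °C, which is ≤ 75 °C, so it is Category SR (Self-Reactive).
The polymerization initiator has self-accelerating decomposition temperature 19.3 °C, which is ≤ 75 °C, so it is Category SR (Self-Reactive).
Insecticide concentrate: oral LD50 35.7 mg/kg < 50 mg/kg → Category TX (Toxic).
Total Category SR: 22.75 kg + (two 6.88 kg packs = 13.76 kg) = 36.51 kg.
36.51 kg ≤ 50 kg (express courier limit, Category SR) — within limit.
Category TX quantity: two 0.8 oz packs = 45.44 g.
45.44 g is within the express courier limit of 50 g for Category TX.
The segregation rule (Category FG with Category TX) does not apply to Category SR with Category TX.
Every hazard category is within its express courier limit and no segregation rule is violated.

Yes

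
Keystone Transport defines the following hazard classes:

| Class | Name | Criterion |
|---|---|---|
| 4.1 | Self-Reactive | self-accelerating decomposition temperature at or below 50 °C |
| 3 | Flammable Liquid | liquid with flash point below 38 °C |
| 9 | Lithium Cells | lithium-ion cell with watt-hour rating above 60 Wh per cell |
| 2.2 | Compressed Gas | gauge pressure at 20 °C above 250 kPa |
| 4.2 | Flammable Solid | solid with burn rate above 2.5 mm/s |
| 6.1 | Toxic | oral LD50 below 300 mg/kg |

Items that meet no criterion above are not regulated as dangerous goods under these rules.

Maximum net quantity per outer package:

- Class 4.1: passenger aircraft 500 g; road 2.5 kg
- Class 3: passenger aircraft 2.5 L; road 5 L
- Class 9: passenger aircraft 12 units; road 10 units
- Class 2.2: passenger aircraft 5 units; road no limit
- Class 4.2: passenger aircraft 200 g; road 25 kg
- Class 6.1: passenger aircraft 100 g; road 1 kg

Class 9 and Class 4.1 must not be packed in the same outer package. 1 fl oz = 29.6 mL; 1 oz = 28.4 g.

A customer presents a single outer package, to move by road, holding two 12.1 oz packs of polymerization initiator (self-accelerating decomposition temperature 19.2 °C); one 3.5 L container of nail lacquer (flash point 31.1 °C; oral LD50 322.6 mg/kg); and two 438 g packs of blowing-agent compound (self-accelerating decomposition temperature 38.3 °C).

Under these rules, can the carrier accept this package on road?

Yes

Polymerization initiator: self-accelerating decomposition temperature 19.2 °C ≤ 50 °C → Class 4.1 (Self-Reactive).
With flash point 31.1 °C (< 38 °C), the nail lacquer falls in Class 3.
Self-accelerating decomposition temperature 38.3 °C meets the Class 4.1 criterion (Self-Reactive), so the blowing-agent compound is Class 4.1.
Class 3 quantity: 3.5 L.
That is within the Class 3 road limit of 5 L.
Total Class 4.1: (two 12.1 oz packs = 687.28 g) + (two 438 g packs = 876 g) = 1563.28 g.
That is within the Class 4.1 road limit of 2.5 kg.
The segregation rule (Class 9 with Class 4.1) does not apply to Class 3 with Class 4.1.
Every hazard class is within its road limit and no segregation rule is violated.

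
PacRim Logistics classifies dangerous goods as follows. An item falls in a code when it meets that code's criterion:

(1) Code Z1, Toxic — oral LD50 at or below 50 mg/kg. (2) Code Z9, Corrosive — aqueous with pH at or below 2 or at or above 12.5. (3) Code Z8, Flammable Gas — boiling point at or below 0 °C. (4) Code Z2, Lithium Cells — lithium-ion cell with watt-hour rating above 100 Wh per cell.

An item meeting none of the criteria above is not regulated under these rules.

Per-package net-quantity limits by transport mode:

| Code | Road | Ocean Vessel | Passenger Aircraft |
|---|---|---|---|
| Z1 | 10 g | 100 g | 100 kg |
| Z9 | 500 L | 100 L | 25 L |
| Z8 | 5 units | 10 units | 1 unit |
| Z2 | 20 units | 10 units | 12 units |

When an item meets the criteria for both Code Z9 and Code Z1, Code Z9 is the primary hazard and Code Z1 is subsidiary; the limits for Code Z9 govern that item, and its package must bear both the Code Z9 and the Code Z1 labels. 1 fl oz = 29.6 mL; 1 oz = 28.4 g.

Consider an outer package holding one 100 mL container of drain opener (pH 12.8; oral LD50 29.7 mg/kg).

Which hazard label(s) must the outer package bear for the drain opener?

pH 12.8 meets the Code Z9 criterion (Corrosive), so the drain opener is Code Z9.
With oral LD50 29.7 mg/kg (≤ 50 mg/kg), the drain opener falls in Code Z1.
By the precedence rule Code Z9 is primary and Code Z1 is subsidiary, and that rule requires both labels on the package.

Code Z1 and Z9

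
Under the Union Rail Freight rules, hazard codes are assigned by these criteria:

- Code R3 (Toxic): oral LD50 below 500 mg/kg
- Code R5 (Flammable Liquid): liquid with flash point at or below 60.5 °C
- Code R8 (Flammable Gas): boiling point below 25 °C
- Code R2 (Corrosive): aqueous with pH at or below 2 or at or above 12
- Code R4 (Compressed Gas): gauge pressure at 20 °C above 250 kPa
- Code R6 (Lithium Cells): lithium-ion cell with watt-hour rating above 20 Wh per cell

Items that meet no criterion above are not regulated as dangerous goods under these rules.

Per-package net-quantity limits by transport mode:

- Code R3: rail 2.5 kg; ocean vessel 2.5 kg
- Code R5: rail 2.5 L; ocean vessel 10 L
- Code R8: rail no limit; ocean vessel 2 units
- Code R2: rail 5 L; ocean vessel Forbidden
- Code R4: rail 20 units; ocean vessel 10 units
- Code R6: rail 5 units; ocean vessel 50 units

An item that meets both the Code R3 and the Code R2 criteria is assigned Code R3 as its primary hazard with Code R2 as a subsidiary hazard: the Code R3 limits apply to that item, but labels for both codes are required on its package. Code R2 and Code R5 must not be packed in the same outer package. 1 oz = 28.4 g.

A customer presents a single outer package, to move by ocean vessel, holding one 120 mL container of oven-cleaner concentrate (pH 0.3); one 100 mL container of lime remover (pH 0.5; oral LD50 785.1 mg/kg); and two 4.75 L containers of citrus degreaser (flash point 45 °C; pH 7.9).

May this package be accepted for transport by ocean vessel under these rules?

Oven-cleaner concentrate: pH 0.3 ≤ 2 → Code R2 (Corrosive).
With pH 0.5 (≤ 2), the lime remover falls in Code R2.
With flash point 45 °C (≤ 60.5 °C), the citrus degreaser falls in Code R5.
Total Code R2: 120 mL + 100 mL = 220 mL.
Code R2 is Forbidden by ocean vessel.
Code R5 quantity: two 4.75 L containers = 9.5 L.
9.5 L is within the ocean vessel limit of 10 L for Code R5.
Code R2 and Code R5 may not share an outer package.

No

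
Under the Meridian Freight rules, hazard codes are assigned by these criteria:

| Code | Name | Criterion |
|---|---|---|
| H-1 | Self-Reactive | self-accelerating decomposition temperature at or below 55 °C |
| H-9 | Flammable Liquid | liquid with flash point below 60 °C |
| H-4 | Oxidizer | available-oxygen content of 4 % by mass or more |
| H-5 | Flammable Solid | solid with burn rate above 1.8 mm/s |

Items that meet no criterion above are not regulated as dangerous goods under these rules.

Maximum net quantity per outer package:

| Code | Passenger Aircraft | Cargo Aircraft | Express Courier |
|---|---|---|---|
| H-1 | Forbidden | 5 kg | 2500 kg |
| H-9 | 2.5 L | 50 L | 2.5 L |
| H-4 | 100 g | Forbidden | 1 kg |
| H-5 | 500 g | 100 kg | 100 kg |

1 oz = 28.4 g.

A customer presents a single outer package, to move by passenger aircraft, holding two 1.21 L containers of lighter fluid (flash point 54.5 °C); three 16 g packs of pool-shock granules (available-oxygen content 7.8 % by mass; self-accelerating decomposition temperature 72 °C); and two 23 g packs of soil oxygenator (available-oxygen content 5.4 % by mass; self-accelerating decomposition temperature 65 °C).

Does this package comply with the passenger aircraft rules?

Flash point 54.5 °C meets the Code H-9 criterion (Flammable Liquid), so the lighter fluid is Code H-9.
With available-oxygen content 7.8 % by mass (≥ 4 % by mass), the pool-shock granules fall in Code H-4.
The soil oxygenator has available-oxygen content 5.4 % by mass, which is ≥ 4 % by mass, so it is Code H-4 (Oxidizer).
Total Code H-4: (three 16 g packs = 48 g) + (two 23 g packs = 46 g) = 94 g.
That is within the Code H-4 passenger aircraft limit of 100 g.
Code H-9 quantity: two 1.21 L containers = 2.42 L.
That is within the Code H-9 passenger aircraft limit of 2.5 L.
Every hazard code is within its passenger aircraft limit and no segregation rule is violated.

Yes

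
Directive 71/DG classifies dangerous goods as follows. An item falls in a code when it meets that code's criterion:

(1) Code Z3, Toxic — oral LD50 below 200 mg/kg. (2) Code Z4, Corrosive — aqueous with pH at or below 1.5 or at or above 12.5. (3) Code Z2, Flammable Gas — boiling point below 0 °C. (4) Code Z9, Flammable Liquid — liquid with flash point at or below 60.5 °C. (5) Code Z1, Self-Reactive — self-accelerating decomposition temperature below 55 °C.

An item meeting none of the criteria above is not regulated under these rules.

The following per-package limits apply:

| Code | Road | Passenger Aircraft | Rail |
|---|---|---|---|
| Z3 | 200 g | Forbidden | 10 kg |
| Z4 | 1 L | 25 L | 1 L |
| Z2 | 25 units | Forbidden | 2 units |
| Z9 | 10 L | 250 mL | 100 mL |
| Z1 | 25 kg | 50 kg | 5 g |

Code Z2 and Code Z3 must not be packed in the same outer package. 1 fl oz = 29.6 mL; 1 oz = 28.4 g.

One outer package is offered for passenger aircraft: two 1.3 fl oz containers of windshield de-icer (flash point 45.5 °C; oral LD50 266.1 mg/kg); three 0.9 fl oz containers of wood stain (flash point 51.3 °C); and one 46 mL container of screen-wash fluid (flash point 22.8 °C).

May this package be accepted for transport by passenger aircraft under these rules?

The windshield de-icer has flash point 45.5 °C, which is ≤ 60.5 °C, so it is Code Z9 (Flammable Liquid).
With flash point 51.3 °C (≤ 60.5 °C), the wood stain falls in Code Z9.
With flash point 22.8 °C (≤ 60.5 °C), the screen-wash fluid falls in Code Z9.
Total Code Z9: (two 1.3 fl oz containers = 76.96 mL) + (three 0.9 fl oz containers = 79.92 mL) + 46 mL = 202.88 mL.
202.88 mL is within the passenger aircraft limit of 250 mL for Code Z9.

Yes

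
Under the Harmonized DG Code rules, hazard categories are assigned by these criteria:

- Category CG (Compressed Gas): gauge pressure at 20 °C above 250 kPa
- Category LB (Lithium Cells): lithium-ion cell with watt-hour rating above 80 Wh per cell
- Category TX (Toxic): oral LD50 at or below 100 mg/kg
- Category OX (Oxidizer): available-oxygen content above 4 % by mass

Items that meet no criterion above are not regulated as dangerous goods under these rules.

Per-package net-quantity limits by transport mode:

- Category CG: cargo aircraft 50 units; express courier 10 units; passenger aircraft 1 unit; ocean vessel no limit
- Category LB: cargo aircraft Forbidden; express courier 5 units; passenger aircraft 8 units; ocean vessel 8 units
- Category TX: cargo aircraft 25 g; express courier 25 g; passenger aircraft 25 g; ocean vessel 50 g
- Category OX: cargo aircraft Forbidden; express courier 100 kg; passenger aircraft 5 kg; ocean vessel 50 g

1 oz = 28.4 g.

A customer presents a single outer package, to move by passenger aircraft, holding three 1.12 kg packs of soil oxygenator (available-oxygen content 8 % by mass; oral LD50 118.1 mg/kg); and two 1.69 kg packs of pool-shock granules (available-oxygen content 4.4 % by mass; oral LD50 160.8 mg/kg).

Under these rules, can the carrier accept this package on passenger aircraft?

With available-oxygen content 8 % by mass (> 4 % by mass), the soil oxygenator falls in Category OX.
Pool-shock granules: available-oxygen content 4.4 % by mass > 4 % by mass → Category OX (Oxidizer).
Total Category OX: (three 1.12 kg packs = 3.36 kg) + (two 1.69 kg packs = 3.38 kg) = 6.74 kg.
That exceeds the Category OX passenger aircraft limit of 5 kg.

No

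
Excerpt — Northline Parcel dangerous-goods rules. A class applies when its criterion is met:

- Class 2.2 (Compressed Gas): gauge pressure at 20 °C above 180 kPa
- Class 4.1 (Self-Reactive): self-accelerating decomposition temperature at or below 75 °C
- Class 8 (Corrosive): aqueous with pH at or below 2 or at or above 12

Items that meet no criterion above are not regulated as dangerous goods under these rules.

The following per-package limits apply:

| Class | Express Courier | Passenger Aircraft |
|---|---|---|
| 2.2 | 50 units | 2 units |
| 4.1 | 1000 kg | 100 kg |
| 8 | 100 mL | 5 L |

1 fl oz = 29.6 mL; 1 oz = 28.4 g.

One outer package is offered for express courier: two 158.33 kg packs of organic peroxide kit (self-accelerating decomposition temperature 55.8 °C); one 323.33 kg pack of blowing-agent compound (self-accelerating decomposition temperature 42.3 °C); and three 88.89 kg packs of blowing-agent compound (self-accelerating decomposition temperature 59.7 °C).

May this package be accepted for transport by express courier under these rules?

With self-accelerating decomposition temperature 55.8 °C (≤ 75 °C), the organic peroxide kit falls in Class 4.1.
Blowing-agent compound: self-accelerating decomposition temperature 42.3 °C ≤ 75 °C → Class 4.1 (Self-Reactive).
With self-accelerating decomposition temperature 59.7 °C (≤ 75 °C), the blowing-agent compound falls in Class 4.1.
Class 4.1 net quantity: (two 158.33 kg packs = 316.66 kg) + 323.33 kg + (three 88.89 kg packs = 266.67 kg) = 906.66 kg.
That is within the Class 4.1 express courier limit of 1000 kg.

Yes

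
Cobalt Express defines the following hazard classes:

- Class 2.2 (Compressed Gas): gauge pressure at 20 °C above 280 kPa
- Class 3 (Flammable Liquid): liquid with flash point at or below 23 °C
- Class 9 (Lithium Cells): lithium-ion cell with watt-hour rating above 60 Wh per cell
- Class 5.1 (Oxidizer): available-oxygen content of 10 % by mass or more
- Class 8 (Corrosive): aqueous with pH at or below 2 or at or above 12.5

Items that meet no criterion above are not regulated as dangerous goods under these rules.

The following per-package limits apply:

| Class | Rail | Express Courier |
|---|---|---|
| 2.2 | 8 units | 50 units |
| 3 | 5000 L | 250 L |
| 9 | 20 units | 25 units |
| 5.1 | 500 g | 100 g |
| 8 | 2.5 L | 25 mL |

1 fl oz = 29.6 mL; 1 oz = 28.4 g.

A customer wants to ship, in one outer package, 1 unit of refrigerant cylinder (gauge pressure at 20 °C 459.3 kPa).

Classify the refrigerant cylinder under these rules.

Class 2.2

The refrigerant cylinder has gauge pressure at 20 °C 459.3 kPa, which is > 280 kPa, so it is Class 2.2 (Compressed Gas).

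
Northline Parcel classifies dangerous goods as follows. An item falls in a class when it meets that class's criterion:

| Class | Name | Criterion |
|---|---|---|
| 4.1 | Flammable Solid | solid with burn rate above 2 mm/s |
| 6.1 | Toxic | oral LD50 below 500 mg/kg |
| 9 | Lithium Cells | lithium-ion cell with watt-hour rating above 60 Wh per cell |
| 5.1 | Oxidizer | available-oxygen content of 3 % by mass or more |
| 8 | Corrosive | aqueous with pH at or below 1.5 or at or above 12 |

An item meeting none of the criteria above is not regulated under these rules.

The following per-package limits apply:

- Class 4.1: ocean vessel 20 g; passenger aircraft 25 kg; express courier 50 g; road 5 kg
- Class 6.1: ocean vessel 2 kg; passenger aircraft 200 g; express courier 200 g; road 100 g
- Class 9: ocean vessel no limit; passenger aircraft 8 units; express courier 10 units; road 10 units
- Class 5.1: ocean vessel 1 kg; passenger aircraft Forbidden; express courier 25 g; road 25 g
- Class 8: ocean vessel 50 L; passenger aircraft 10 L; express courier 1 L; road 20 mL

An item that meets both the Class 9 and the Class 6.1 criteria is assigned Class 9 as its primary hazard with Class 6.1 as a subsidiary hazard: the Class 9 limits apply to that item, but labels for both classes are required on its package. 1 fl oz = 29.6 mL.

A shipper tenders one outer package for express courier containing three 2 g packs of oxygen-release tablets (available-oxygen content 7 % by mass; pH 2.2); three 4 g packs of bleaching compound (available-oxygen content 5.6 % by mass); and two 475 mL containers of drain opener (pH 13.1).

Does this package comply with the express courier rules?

Yes

With available-oxygen content 7 % by mass (≥ 3 % by mass), the oxygen-release tablets fall in Class 5.1.
Bleaching compound: available-oxygen content 5.6 % by mass ≥ 3 % by mass → Class 5.1 (Oxidizer).
With pH 13.1 (≥ 12), the drain opener falls in Class 8.
Total Class 5.1: (three 2 g packs = 6 g) + (three 4 g packs = 12 g) = 18 g.
18 g is within the express courier limit of 25 g for Class 5.1.
Class 8 quantity: two 475 mL containers = 950 mL.
That is within the Class 8 express courier limit of 1 L.
Every hazard class is within its express courier limit and no segregation rule is violated.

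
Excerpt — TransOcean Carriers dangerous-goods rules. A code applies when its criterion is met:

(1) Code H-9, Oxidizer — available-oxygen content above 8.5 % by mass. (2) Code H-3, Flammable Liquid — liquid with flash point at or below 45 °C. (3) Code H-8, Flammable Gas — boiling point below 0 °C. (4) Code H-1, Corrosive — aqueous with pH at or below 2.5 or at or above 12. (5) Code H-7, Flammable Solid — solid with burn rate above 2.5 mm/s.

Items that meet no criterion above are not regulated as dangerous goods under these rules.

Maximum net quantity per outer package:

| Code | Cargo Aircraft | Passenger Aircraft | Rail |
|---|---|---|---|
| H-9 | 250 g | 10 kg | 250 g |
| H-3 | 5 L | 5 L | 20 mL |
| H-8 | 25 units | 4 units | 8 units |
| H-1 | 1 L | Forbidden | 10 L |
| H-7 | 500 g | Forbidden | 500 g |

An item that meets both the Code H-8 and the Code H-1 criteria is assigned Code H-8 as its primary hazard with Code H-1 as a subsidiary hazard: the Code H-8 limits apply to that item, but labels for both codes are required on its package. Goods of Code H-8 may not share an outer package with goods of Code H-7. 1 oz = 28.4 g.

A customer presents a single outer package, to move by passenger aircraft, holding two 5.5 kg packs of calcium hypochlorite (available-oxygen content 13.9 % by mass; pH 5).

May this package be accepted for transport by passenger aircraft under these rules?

Available-oxygen content 13.9 % by mass meets the Code H-9 criterion (Oxidizer), so the calcium hypochlorite is Code H-9.
Code H-9 quantity: two 5.5 kg packs = 11 kg.
11 kg > 10 kg (passenger aircraft limit, Code H-9) — over the limit.

No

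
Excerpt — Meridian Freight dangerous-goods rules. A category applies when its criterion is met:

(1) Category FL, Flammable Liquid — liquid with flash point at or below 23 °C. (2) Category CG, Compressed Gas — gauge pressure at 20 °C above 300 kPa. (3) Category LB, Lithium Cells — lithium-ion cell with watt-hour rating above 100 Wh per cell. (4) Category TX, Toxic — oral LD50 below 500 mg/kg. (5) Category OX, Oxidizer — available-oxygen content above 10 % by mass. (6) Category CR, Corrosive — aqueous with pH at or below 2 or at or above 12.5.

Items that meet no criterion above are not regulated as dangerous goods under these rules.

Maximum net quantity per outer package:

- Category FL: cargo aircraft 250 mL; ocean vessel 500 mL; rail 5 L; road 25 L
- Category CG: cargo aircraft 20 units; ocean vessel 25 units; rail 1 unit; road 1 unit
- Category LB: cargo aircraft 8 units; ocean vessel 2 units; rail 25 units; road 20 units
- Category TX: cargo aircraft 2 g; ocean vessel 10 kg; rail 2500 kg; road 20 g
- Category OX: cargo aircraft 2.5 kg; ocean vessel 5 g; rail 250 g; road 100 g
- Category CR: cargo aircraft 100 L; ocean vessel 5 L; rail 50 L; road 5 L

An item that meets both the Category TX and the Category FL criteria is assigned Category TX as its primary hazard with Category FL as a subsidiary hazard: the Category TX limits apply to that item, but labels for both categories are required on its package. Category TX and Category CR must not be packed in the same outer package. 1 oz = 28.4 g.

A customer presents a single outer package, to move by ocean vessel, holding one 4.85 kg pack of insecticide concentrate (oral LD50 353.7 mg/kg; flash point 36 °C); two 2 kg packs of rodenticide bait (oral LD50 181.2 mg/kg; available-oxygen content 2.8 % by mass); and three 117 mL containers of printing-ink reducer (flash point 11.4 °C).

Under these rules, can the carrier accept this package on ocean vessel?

Oral LD50 353.7 mg/kg meets the Category TX criterion (Toxic), so the insecticide concentrate is Category TX.
Oral LD50 181.2 mg/kg meets the Category TX criterion (Toxic), so the rodenticide bait is Category TX.
The printing-ink reducer has flash point 11.4 °C, which is ≤ 23 °C, so it is Category FL (Flammable Liquid).
Category TX net quantity: 4.85 kg + (two 2 kg packs = 4 kg) = 8.85 kg.
8.85 kg is within the ocean vessel limit of 10 kg for Category TX.
Category FL quantity: three 117 mL containers = 351 mL.
351 mL ≤ 500 mL (ocean vessel limit, Category FL) — within limit.
The segregation rule (Category TX with Category CR) does not apply to Category TX with Category FL.
Every hazard category is within its ocean vessel limit and no segregation rule is violated.

Yes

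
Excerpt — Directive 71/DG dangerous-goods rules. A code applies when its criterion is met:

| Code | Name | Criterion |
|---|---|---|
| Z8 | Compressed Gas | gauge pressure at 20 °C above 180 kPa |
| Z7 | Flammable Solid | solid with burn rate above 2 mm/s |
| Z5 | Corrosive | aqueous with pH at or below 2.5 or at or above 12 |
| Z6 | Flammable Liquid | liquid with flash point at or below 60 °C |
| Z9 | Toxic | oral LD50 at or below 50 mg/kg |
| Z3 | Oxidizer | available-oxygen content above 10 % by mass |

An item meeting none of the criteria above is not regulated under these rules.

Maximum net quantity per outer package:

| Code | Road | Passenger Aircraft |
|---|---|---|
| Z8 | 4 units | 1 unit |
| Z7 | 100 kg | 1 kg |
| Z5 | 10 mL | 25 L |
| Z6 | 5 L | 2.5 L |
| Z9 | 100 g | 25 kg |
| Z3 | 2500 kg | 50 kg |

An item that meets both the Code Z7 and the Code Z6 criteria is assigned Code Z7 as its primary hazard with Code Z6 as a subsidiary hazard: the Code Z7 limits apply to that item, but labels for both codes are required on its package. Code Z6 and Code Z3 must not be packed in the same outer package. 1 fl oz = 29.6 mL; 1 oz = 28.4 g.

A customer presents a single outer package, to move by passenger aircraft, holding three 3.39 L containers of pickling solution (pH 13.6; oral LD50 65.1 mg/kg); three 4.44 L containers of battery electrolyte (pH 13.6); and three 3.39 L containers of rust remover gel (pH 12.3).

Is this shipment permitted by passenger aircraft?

pH 13.6 meets the Code Z5 criterion (Corrosive), so the pickling solution is Code Z5.
pH 13.6 meets the Code Z5 criterion (Corrosive), so the battery electrolyte is Code Z5.
pH 12.3 meets the Code Z5 criterion (Corrosive), so the rust remover gel is Code Z5.
Code Z5 net quantity: (three 3.39 L containers = 10.17 L) + (three 4.44 L containers = 13.32 L) + (three 3.39 L containers = 10.17 L) = 33.66 L.
That exceeds the Code Z5 passenger aircraft limit of 25 L.

No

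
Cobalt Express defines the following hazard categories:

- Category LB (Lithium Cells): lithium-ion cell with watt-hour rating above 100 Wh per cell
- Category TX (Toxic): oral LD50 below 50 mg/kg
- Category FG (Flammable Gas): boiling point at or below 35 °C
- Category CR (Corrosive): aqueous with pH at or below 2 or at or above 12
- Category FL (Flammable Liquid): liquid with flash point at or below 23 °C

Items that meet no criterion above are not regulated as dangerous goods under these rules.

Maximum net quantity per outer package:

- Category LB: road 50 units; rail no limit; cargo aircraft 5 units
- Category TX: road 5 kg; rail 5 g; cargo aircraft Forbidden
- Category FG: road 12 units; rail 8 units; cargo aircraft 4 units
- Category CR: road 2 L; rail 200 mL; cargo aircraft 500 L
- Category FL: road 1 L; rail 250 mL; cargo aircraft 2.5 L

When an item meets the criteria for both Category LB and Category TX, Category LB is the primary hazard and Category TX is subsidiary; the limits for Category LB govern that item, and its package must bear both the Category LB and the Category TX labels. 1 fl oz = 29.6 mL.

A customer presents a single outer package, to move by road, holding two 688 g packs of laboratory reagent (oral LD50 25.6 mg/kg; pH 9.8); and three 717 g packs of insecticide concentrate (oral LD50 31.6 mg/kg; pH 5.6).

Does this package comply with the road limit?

Yes

Oral LD50 25.6 mg/kg meets the Category TX criterion (Toxic), so the laboratory reagent is Category TX.
The insecticide concentrate has oral LD50 31.6 mg/kg, which is < 50 mg/kg, so it is Category TX (Toxic).
Total Category TX: (two 688 g packs = 1.376 kg) + (three 717 g packs = 2.151 kg) = 3.527 kg.
3.527 kg is within the road limit of 5 kg for Category TX.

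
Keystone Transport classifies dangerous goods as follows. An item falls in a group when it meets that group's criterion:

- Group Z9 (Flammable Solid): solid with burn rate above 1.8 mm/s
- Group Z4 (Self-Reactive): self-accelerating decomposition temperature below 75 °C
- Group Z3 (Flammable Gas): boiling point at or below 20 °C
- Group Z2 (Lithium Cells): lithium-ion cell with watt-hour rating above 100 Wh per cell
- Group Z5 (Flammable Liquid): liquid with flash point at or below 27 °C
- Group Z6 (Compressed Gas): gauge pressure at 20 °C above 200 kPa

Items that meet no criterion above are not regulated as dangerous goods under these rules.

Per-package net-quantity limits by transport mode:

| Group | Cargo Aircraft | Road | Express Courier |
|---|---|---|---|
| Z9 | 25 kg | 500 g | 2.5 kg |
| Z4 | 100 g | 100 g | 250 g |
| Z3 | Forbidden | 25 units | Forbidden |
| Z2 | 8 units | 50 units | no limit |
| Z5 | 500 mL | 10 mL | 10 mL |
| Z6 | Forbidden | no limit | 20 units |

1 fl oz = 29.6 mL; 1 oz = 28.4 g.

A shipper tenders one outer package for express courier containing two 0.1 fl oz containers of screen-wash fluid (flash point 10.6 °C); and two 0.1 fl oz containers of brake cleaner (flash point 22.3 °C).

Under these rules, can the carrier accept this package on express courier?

No

The screen-wash fluid has flash point 10.6 °C, which is ≤ 27 °C, so it is Group Z5 (Flammable Liquid).
With flash point 22.3 °C (≤ 27 °C), the brake cleaner falls in Group Z5.
Group Z5 net quantity: (two 0.1 fl oz containers = 5.92 mL) + (two 0.1 fl oz containers = 5.92 mL) = 11.84 mL.
11.84 mL exceeds the express courier limit of 10 mL for Group Z5.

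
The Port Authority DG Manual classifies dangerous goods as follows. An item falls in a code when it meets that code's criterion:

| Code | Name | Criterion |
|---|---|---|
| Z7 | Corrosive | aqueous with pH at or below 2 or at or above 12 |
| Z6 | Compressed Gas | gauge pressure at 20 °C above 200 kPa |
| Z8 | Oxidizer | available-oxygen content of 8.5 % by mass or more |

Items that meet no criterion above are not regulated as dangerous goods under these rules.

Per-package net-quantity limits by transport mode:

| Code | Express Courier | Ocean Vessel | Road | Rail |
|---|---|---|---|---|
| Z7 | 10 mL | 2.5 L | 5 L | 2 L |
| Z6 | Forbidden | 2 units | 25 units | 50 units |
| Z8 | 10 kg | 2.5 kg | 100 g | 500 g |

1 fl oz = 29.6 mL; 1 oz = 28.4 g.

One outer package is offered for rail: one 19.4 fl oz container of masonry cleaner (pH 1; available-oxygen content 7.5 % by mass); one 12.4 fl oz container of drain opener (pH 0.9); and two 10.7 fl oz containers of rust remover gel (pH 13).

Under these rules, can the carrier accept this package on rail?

Yes

Masonry cleaner: pH 1 ≤ 2 → Code Z7 (Corrosive).
Drain opener: pH 0.9 ≤ 2 → Code Z7 (Corrosive).
With pH 13 (≥ 12), the rust remover gel falls in Code Z7.
Total Code Z7: (one 19.4 fl oz container = 574.24 mL) + (one 12.4 fl oz container = 367.04 mL) + (two 10.7 fl oz containers = 633.44 mL) = 1574.72 mL.
That is within the Code Z7 rail limit of 2 L.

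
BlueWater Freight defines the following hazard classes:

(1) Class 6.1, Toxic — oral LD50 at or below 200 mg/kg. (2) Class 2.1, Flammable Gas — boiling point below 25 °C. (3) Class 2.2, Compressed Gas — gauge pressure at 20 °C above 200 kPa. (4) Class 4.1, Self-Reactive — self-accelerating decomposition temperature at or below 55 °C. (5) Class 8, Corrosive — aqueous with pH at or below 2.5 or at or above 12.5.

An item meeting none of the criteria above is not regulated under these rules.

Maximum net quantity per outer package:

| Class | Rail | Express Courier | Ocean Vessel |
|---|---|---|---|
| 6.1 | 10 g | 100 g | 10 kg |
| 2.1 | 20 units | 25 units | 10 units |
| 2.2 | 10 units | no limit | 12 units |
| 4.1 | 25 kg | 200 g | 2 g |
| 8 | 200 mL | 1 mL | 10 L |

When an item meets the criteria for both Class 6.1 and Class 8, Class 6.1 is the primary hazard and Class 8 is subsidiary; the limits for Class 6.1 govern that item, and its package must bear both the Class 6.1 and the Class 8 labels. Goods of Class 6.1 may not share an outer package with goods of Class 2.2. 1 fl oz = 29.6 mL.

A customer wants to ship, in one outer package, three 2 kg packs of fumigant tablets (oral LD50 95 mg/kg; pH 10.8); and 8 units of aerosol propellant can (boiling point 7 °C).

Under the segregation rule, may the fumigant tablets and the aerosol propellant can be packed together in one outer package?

Oral LD50 95 mg/kg meets the Class 6.1 criterion (Toxic), so the fumigant tablets are Class 6.1.
The aerosol propellant can has boiling point 7 °C, which is < 25 °C, so it is Class 2.1 (Flammable Gas).
No segregation rule bars Class 6.1 with Class 2.1.

Yes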